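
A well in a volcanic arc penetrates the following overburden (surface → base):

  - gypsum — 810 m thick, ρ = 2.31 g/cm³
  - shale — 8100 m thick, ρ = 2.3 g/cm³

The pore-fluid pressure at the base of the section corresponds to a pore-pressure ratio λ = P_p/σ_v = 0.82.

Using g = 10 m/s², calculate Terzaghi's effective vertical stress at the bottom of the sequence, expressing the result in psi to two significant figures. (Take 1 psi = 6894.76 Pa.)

Overburden (lithostatic) stress σ_v:
gypsum: 2310 kg/m³ × 10 m/s² × 810 m = 1.871×10^7 Pa = 18.71 MPa
shale: 2300 kg/m³ × 10 m/s² × 8100 m = 1.863×10^8 Pa = 186.3 MPa
Total = 18.71 + 186.3 = 205.01 MPa
Pore pressure P_p = λ·σ_v = 0.82 × 205.0 MPa = 168.1 MPa
Effective stress σ' = σ_v − P_p = 205.0 − 168.1 = 36.902 MPa = 5352.2 psi

5400 psi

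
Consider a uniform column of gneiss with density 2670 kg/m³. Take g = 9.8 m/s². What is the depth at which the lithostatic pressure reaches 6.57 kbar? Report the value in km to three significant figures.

25.1 km

h = P/(ρg) = 6.57 kbar / (2670 kg/m³ × 9.8 m/s²) = 6.570×10^8 Pa / 26166 Pa/m = 25109 m
= 25.109 km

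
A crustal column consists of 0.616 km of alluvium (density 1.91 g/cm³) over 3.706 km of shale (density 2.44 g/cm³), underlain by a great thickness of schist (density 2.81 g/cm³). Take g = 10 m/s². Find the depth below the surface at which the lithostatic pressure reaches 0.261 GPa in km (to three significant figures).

Pressure at base of upper layers: 1910×10×616 + 2440×10×3706 = 1.022×10^8 Pa = 0.1022 GPa
Remaining pressure to be supplied by schist: 2.610×10^8 − 1.022×10^8 = 1.588×10^8 Pa
Additional depth in schist = 1.588×10^8 Pa / (2810 kg/m³ × 10 m/s²) = 5651.5 m
Total depth = 4322 m + 5651.5 m = 9973.5 m
= 9.9735 km

9.97 km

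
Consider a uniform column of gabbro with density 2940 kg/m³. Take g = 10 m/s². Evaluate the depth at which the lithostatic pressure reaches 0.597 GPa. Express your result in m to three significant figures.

h = P/(ρg) = 0.597 GPa / (2940 kg/m³ × 10 m/s²) = 5.970×10^8 Pa / 29400 Pa/m = 20306 m

20300 m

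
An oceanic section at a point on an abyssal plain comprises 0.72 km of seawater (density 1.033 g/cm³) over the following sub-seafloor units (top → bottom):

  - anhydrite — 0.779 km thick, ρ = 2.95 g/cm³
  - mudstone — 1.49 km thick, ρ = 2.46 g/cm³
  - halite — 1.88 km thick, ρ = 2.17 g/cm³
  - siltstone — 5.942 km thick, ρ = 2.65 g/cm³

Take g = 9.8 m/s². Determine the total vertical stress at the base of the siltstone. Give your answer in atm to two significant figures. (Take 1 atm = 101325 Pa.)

2600 atm

seawater: 1033 kg/m³ × 9.8 m/s² × 720 m = 7.289×10^6 Pa = 71.94 atm
anhydrite: 2950 kg/m³ × 9.8 m/s² × 779 m = 2.252×10^7 Pa = 222.3 atm
mudstone: 2460 kg/m³ × 9.8 m/s² × 1490 m = 3.592×10^7 Pa = 354.5 atm
halite: 2170 kg/m³ × 9.8 m/s² × 1880 m = 3.998×10^7 Pa = 394.6 atm
siltstone: 2650 kg/m³ × 9.8 m/s² × 5942 m = 1.543×10^8 Pa = 1523 atm
Total = 71.94 + 222.3 + 354.5 + 394.6 + 1523 = 2566.2 atm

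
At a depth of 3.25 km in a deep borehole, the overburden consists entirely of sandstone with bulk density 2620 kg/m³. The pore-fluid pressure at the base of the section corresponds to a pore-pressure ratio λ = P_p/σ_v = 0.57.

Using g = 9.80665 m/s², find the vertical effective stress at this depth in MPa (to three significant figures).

Overburden (lithostatic) stress σ_v:
sandstone: 2620 kg/m³ × 9.80665 m/s² × 3250 m = 8.350×10^7 Pa = 83.50 MPa
Pore pressure P_p = λ·σ_v = 0.57 × 83.50 MPa = 47.60 MPa
Effective stress σ' = σ_v − P_p = 83.50 − 47.60 = 35.907 MPa

35.9 MPa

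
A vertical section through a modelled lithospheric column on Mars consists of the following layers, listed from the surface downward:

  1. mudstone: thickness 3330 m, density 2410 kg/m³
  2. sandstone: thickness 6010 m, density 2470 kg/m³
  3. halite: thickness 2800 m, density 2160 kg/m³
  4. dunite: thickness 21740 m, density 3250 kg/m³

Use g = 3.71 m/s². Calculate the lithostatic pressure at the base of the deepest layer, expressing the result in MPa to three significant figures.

mudstone: 2410 kg/m³ × 3.71 m/s² × 3330 m = 2.977×10^7 Pa = 29.77 MPa
sandstone: 2470 kg/m³ × 3.71 m/s² × 6010 m = 5.507×10^7 Pa = 55.07 MPa
halite: 2160 kg/m³ × 3.71 m/s² × 2800 m = 2.244×10^7 Pa = 22.44 MPa
dunite: 3250 kg/m³ × 3.71 m/s² × 21740 m = 2.621×10^8 Pa = 262.1 MPa
Total = 29.77 + 55.07 + 22.44 + 262.1 = 369.42 MPa

369 MPa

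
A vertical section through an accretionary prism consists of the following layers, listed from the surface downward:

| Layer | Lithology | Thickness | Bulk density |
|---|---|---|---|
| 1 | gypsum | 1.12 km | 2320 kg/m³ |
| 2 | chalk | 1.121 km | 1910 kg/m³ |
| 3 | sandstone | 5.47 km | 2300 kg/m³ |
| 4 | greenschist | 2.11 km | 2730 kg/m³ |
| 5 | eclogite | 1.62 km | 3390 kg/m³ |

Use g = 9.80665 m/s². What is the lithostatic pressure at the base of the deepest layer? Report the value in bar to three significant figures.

2800 bar

gypsum: 2320 kg/m³ × 9.80665 m/s² × 1120 m = 2.548×10^7 Pa = 254.8 bar
chalk: 1910 kg/m³ × 9.80665 m/s² × 1121 m = 2.100×10^7 Pa = 210.0 bar
sandstone: 2300 kg/m³ × 9.80665 m/s² × 5470 m = 1.234×10^8 Pa = 1234 bar
greenschist: 2730 kg/m³ × 9.80665 m/s² × 2110 m = 5.649×10^7 Pa = 564.9 bar
eclogite: 3390 kg/m³ × 9.80665 m/s² × 1620 m = 5.386×10^7 Pa = 538.6 bar
Total = 254.8 + 210.0 + 1234 + 564.9 + 538.6 = 2802.0 bar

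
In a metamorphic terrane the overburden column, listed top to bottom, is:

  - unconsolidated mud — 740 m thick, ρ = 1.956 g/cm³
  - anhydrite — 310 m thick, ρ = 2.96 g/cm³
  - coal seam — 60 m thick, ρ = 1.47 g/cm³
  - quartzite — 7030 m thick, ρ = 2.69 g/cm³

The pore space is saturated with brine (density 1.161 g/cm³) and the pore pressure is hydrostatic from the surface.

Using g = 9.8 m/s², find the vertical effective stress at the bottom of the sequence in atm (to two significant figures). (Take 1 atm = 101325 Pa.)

1200 atm

Overburden (lithostatic) stress σ_v:
unconsolidated mud: 1956 kg/m³ × 9.8 m/s² × 740 m = 1.418×10^7 Pa = 14.18 MPa
anhydrite: 2960 kg/m³ × 9.8 m/s² × 310 m = 8.992×10^6 Pa = 8.992 MPa
coal seam: 1470 kg/m³ × 9.8 m/s² × 60 m = 8.644×10^5 Pa = 0.8644 MPa
quartzite: 2690 kg/m³ × 9.8 m/s² × 7030 m = 1.853×10^8 Pa = 185.3 MPa
Total = 14.18 + 8.992 + 0.8644 + 185.3 = 209.37 MPa
Pore pressure P_p = 1161 kg/m³ × 9.8 m/s² × 8140 m = 9.262×10^7 Pa = 92.62 MPa
Effective stress σ' = σ_v − P_p = 209.4 − 92.62 = 116.75 MPa = 1152.2 atm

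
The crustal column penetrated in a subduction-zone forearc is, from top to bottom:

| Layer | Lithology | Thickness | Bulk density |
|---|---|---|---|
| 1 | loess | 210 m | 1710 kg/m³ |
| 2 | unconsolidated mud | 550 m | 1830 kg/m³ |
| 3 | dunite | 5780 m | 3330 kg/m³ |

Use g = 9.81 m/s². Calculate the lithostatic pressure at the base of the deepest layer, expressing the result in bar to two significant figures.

loess: 1710 kg/m³ × 9.81 m/s² × 210 m = 3.523×10^6 Pa = 35.23 bar
unconsolidated mud: 1830 kg/m³ × 9.81 m/s² × 550 m = 9.874×10^6 Pa = 98.74 bar
dunite: 3330 kg/m³ × 9.81 m/s² × 5780 m = 1.888×10^8 Pa = 1888 bar
Total = 35.23 + 98.74 + 1888 = 2022.1 bar

2000 bar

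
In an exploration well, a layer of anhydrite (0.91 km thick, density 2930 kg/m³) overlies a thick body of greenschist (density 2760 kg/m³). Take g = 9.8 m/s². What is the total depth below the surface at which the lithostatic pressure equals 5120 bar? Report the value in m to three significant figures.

Pressure at base of upper layers: 2930×9.8×910 = 2.613×10^7 Pa = 261.3 bar
Remaining pressure to be supplied by greenschist: 5.120×10^8 − 2.613×10^7 = 4.859×10^8 Pa
Additional depth in greenschist = 4.859×10^8 Pa / (2760 kg/m³ × 9.8 m/s²) = 17963 m
Total depth = 910 m + 17963 m = 18873 m

18900 m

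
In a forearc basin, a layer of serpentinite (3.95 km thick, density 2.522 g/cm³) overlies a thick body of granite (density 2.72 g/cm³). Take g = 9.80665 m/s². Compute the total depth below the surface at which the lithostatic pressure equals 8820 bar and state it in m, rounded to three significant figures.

Pressure at base of upper layers: 2522×9.80665×3950 = 9.769×10^7 Pa = 976.9 bar
Remaining pressure to be supplied by granite: 8.820×10^8 − 9.769×10^7 = 7.843×10^8 Pa
Additional depth in granite = 7.843×10^8 Pa / (2720 kg/m³ × 9.80665 m/s²) = 29403 m
Total depth = 3950 m + 29403 m = 33353 m

33400 m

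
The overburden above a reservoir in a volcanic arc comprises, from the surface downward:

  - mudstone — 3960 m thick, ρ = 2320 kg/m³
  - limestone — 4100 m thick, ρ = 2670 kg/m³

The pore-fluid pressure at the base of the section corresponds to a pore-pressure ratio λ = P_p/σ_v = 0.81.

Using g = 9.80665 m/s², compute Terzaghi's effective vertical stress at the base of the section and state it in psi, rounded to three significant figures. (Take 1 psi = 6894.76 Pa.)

5440 psi

Overburden (lithostatic) stress σ_v:
mudstone: 2320 kg/m³ × 9.80665 m/s² × 3960 m = 9.010×10^7 Pa = 90.10 MPa
limestone: 2670 kg/m³ × 9.80665 m/s² × 4100 m = 1.074×10^8 Pa = 107.4 MPa
Total = 90.10 + 107.4 = 197.45 MPa
Pore pressure P_p = λ·σ_v = 0.81 × 197.4 MPa = 159.9 MPa
Effective stress σ' = σ_v − P_p = 197.4 − 159.9 = 37.515 MPa = 5441.1 psi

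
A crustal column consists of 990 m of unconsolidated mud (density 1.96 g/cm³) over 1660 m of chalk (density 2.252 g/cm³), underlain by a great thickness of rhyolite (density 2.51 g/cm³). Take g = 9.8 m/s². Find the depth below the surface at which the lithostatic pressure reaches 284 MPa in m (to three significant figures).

Pressure at base of upper layers: 1960×9.8×990 + 2252×9.8×1660 = 5.565×10^7 Pa = 55.65 MPa
Remaining pressure to be supplied by rhyolite: 2.840×10^8 − 5.565×10^7 = 2.283×10^8 Pa
Additional depth in rhyolite = 2.283×10^8 Pa / (2510 kg/m³ × 9.8 m/s²) = 9283.2 m
Total depth = 2650 m + 9283.2 m = 11933 m

11900 m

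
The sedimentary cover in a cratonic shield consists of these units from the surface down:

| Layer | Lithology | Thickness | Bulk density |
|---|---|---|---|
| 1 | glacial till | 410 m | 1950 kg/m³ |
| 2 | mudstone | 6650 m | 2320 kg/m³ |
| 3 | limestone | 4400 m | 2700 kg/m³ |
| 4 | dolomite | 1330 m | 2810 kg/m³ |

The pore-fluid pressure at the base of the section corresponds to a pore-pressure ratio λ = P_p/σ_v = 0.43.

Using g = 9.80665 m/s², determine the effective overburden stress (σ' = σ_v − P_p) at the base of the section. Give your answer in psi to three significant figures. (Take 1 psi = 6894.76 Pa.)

Overburden (lithostatic) stress σ_v:
glacial till: 1950 kg/m³ × 9.80665 m/s² × 410 m = 7.840×10^6 Pa = 7.840 MPa
mudstone: 2320 kg/m³ × 9.80665 m/s² × 6650 m = 1.513×10^8 Pa = 151.3 MPa
limestone: 2700 kg/m³ × 9.80665 m/s² × 4400 m = 1.165×10^8 Pa = 116.5 MPa
dolomite: 2810 kg/m³ × 9.80665 m/s² × 1330 m = 3.665×10^7 Pa = 36.65 MPa
Total = 7.840 + 151.3 + 116.5 + 36.65 = 312.29 MPa
Pore pressure P_p = λ·σ_v = 0.43 × 312.3 MPa = 134.3 MPa
Effective stress σ' = σ_v − P_p = 312.3 − 134.3 = 178.01 MPa = 25818 psi

25800 psi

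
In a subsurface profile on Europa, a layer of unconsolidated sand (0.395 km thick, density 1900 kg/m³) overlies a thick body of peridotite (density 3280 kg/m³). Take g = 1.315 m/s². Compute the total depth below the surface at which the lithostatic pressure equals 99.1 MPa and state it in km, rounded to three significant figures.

23.1 km

Pressure at base of upper layers: 1900×1.315×395 = 9.869×10^5 Pa = 0.9869 MPa
Remaining pressure to be supplied by peridotite: 9.910×10^7 − 9.869×10^5 = 9.811×10^7 Pa
Additional depth in peridotite = 9.811×10^7 Pa / (3280 kg/m³ × 1.315 m/s²) = 22747 m
Total depth = 395 m + 22747 m = 23142 m
= 23.142 km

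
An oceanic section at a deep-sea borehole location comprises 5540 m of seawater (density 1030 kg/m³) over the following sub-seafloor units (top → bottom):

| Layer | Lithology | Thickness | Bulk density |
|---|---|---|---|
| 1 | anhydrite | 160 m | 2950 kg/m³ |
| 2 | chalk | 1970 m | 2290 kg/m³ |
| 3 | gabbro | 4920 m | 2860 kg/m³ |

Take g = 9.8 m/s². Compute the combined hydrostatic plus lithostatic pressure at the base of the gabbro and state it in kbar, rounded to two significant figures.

seawater: 1030 kg/m³ × 9.8 m/s² × 5540 m = 5.592×10^7 Pa = 0.5592 kbar
anhydrite: 2950 kg/m³ × 9.8 m/s² × 160 m = 4.626×10^6 Pa = 0.04626 kbar
chalk: 2290 kg/m³ × 9.8 m/s² × 1970 m = 4.421×10^7 Pa = 0.4421 kbar
gabbro: 2860 kg/m³ × 9.8 m/s² × 4920 m = 1.379×10^8 Pa = 1.379 kbar
Total = 0.5592 + 0.04626 + 0.4421 + 1.379 = 2.4265 kbar

2.4 kbar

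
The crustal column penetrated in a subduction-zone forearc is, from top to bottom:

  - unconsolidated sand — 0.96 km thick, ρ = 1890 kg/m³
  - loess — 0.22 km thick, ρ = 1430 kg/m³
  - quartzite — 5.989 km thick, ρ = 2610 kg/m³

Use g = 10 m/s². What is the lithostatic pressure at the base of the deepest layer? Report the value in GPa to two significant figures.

0.18 GPa

unconsolidated sand: 1890 kg/m³ × 10 m/s² × 960 m = 1.814×10^7 Pa = 0.01814 GPa
loess: 1430 kg/m³ × 10 m/s² × 220 m = 3.146×10^6 Pa = 3.146×10^-3 GPa
quartzite: 2610 kg/m³ × 10 m/s² × 5989 m = 1.563×10^8 Pa = 0.1563 GPa
Total = 0.01814 + 3.146×10^-3 + 0.1563 = 0.17760 GPa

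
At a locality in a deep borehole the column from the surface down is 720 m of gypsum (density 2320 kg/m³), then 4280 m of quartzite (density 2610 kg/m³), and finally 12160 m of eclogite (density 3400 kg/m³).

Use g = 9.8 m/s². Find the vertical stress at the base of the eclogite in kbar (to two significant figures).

5.3 kbar

gypsum: 2320 kg/m³ × 9.8 m/s² × 720 m = 1.637×10^7 Pa = 0.1637 kbar
quartzite: 2610 kg/m³ × 9.8 m/s² × 4280 m = 1.095×10^8 Pa = 1.095 kbar
eclogite: 3400 kg/m³ × 9.8 m/s² × 12160 m = 4.052×10^8 Pa = 4.052 kbar
Total = 0.1637 + 1.095 + 4.052 = 5.3101 kbar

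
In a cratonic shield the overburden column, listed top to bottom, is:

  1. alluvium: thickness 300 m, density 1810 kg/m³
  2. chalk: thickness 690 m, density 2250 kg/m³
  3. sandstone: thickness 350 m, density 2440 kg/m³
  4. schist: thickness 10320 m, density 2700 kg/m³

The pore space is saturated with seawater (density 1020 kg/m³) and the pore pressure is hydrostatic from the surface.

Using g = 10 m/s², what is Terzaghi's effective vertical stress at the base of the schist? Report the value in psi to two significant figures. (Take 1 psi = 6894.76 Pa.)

27000 psi

Overburden (lithostatic) stress σ_v:
alluvium: 1810 kg/m³ × 10 m/s² × 300 m = 5.430×10^6 Pa = 5.430 MPa
chalk: 2250 kg/m³ × 10 m/s² × 690 m = 1.552×10^7 Pa = 15.53 MPa
sandstone: 2440 kg/m³ × 10 m/s² × 350 m = 8.540×10^6 Pa = 8.540 MPa
schist: 2700 kg/m³ × 10 m/s² × 10320 m = 2.786×10^8 Pa = 278.6 MPa
Total = 5.430 + 15.53 + 8.540 + 278.6 = 308.13 MPa
Pore pressure P_p = 1020 kg/m³ × 10 m/s² × 11660 m = 1.189×10^8 Pa = 118.9 MPa
Effective stress σ' = σ_v − P_p = 308.1 − 118.9 = 189.20 MPa = 27442 psi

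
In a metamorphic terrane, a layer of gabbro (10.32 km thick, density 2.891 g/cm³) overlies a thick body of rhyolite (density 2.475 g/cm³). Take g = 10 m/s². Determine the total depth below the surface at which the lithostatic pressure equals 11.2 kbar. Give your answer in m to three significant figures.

43500 m

Pressure at base of upper layers: 2891×10×10320 = 2.984×10^8 Pa = 2.984 kbar
Remaining pressure to be supplied by rhyolite: 1.120×10^9 − 2.984×10^8 = 8.216×10^8 Pa
Additional depth in rhyolite = 8.216×10^8 Pa / (2475 kg/m³ × 10 m/s²) = 33198 m
Total depth = 10320 m + 33198 m = 43518 m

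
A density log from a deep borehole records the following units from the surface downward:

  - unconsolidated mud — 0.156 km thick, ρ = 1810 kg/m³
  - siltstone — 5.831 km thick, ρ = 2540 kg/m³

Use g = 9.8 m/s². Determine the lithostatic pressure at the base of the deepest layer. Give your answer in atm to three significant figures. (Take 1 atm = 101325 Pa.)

unconsolidated mud: 1810 kg/m³ × 9.8 m/s² × 156 m = 2.767×10^6 Pa = 27.31 atm
siltstone: 2540 kg/m³ × 9.8 m/s² × 5831 m = 1.451×10^8 Pa = 1432 atm
Total = 27.31 + 1432 = 1459.8 atm

1460 atm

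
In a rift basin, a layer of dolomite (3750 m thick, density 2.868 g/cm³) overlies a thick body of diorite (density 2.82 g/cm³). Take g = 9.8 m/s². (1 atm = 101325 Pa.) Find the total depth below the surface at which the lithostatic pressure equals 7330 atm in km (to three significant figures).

Pressure at base of upper layers: 2868×9.8×3750 = 1.054×10^8 Pa = 1040 atm
Remaining pressure to be supplied by diorite: 7.427×10^8 − 1.054×10^8 = 6.373×10^8 Pa
Additional depth in diorite = 6.373×10^8 Pa / (2820 kg/m³ × 9.8 m/s²) = 23061 m
Total depth = 3750 m + 23061 m = 26811 m
= 26.811 km

26.8 km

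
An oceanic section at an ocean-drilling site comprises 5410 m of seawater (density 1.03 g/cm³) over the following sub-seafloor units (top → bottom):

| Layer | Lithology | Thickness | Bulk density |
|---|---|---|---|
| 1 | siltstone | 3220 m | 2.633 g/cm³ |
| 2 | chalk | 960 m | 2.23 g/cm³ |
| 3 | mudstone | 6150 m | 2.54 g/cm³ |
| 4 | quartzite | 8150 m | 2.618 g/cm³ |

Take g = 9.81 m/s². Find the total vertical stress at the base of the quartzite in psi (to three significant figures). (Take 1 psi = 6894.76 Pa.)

seawater: 1030 kg/m³ × 9.81 m/s² × 5410 m = 5.466×10^7 Pa = 7928 psi
siltstone: 2633 kg/m³ × 9.81 m/s² × 3220 m = 8.317×10^7 Pa = 12063 psi
chalk: 2230 kg/m³ × 9.81 m/s² × 960 m = 2.100×10^7 Pa = 3046 psi
mudstone: 2540 kg/m³ × 9.81 m/s² × 6150 m = 1.532×10^8 Pa = 22226 psi
quartzite: 2618 kg/m³ × 9.81 m/s² × 8150 m = 2.093×10^8 Pa = 30358 psi
Total = 7928 + 12063 + 3046 + 22226 + 30358 = 75622 psi

75600 psi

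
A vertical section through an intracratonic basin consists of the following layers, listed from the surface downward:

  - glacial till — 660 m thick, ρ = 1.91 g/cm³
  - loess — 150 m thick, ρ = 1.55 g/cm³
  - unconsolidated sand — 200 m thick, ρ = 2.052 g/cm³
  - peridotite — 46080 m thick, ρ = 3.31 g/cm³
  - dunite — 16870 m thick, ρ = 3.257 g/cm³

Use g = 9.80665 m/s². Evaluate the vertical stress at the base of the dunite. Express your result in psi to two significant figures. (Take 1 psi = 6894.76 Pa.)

300000 psi

glacial till: 1910 kg/m³ × 9.80665 m/s² × 660 m = 1.236×10^7 Pa = 1793 psi
loess: 1550 kg/m³ × 9.80665 m/s² × 150 m = 2.280×10^6 Pa = 330.7 psi
unconsolidated sand: 2052 kg/m³ × 9.80665 m/s² × 200 m = 4.025×10^6 Pa = 583.7 psi
peridotite: 3310 kg/m³ × 9.80665 m/s² × 46080 m = 1.496×10^9 Pa = 2.169×10^5 psi
dunite: 3257 kg/m³ × 9.80665 m/s² × 16870 m = 5.388×10^8 Pa = 78151 psi
Total = 1793 + 330.7 + 583.7 + 2.169×10^5 + 78151 = 2.9780×10^5 psi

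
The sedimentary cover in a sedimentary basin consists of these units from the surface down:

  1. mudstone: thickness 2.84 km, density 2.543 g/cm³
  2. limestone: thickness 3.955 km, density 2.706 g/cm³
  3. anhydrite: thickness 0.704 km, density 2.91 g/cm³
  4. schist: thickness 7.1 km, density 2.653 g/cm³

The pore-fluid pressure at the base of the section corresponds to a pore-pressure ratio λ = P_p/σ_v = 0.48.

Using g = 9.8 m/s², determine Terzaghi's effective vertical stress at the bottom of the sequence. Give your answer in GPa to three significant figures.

Overburden (lithostatic) stress σ_v:
mudstone: 2543 kg/m³ × 9.8 m/s² × 2840 m = 7.078×10^7 Pa = 70.78 MPa
limestone: 2706 kg/m³ × 9.8 m/s² × 3955 m = 1.049×10^8 Pa = 104.9 MPa
anhydrite: 2910 kg/m³ × 9.8 m/s² × 704 m = 2.008×10^7 Pa = 20.08 MPa
schist: 2653 kg/m³ × 9.8 m/s² × 7100 m = 1.846×10^8 Pa = 184.6 MPa
Total = 70.78 + 104.9 + 20.08 + 184.6 = 380.33 MPa
Pore pressure P_p = λ·σ_v = 0.48 × 380.3 MPa = 182.6 MPa
Effective stress σ' = σ_v − P_p = 380.3 − 182.6 = 197.77 MPa = 0.19777 GPa

0.198 GPa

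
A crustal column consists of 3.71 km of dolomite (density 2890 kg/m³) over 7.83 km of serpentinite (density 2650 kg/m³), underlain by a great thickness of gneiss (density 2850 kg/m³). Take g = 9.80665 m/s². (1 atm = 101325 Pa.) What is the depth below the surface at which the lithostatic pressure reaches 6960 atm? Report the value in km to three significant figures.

Pressure at base of upper layers: 2890×9.80665×3710 + 2650×9.80665×7830 = 3.086×10^8 Pa = 3046 atm
Remaining pressure to be supplied by gneiss: 7.052×10^8 − 3.086×10^8 = 3.966×10^8 Pa
Additional depth in gneiss = 3.966×10^8 Pa / (2850 kg/m³ × 9.80665 m/s²) = 14190 m
Total depth = 11540 m + 14190 m = 25730 m
= 25.730 km

25.7 km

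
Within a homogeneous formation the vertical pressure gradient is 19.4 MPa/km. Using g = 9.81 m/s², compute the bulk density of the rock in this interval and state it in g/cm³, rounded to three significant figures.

1.98 g/cm³

ρ = (dP/dz)/g = 19.4 MPa/km / 9.81 m/s² = 19400 Pa/m / 9.81 m/s² = 1977.6 kg/m³
= 1.978 g/cm³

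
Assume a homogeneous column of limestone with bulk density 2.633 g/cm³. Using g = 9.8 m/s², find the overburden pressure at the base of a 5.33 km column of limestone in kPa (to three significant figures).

138000 kPa

limestone: 2633 kg/m³ × 9.8 m/s² × 5330 m = 1.375×10^8 Pa = 1.375×10^5 kPa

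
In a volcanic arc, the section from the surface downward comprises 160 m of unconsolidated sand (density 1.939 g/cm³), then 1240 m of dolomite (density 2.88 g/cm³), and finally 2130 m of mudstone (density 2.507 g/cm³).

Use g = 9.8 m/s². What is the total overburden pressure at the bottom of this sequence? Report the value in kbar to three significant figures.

0.904 kbar

unconsolidated sand: 1939 kg/m³ × 9.8 m/s² × 160 m = 3.040×10^6 Pa = 0.03040 kbar
dolomite: 2880 kg/m³ × 9.8 m/s² × 1240 m = 3.500×10^7 Pa = 0.3500 kbar
mudstone: 2507 kg/m³ × 9.8 m/s² × 2130 m = 5.233×10^7 Pa = 0.5233 kbar
Total = 0.03040 + 0.3500 + 0.5233 = 0.90369 kbar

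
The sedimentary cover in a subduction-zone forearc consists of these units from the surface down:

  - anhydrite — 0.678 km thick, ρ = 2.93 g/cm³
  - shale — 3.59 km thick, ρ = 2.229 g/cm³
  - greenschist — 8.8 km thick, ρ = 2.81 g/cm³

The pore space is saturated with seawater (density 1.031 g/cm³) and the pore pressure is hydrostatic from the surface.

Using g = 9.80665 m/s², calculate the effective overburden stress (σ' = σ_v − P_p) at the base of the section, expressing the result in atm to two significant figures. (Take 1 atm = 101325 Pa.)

Overburden (lithostatic) stress σ_v:
anhydrite: 2930 kg/m³ × 9.80665 m/s² × 678 m = 1.948×10^7 Pa = 19.48 MPa
shale: 2229 kg/m³ × 9.80665 m/s² × 3590 m = 7.847×10^7 Pa = 78.47 MPa
greenschist: 2810 kg/m³ × 9.80665 m/s² × 8800 m = 2.425×10^8 Pa = 242.5 MPa
Total = 19.48 + 78.47 + 242.5 = 340.45 MPa
Pore pressure P_p = 1031 kg/m³ × 9.80665 m/s² × 13068 m = 1.321×10^8 Pa = 132.1 MPa
Effective stress σ' = σ_v − P_p = 340.5 − 132.1 = 208.33 MPa = 2056.0 atm

2100 atm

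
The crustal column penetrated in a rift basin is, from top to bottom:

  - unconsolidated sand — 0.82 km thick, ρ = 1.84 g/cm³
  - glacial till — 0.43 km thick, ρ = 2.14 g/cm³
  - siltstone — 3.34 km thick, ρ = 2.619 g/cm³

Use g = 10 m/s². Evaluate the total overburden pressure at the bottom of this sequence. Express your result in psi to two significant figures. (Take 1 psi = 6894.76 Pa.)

16000 psi

unconsolidated sand: 1840 kg/m³ × 10 m/s² × 820 m = 1.509×10^7 Pa = 2188 psi
glacial till: 2140 kg/m³ × 10 m/s² × 430 m = 9.202×10^6 Pa = 1335 psi
siltstone: 2619 kg/m³ × 10 m/s² × 3340 m = 8.747×10^7 Pa = 12687 psi
Total = 2188 + 1335 + 12687 = 16210 psi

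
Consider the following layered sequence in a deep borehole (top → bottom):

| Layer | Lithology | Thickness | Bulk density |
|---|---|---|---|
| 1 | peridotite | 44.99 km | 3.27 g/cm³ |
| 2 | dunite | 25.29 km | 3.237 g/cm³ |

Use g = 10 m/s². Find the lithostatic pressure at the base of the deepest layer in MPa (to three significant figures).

2290 MPa

peridotite: 3270 kg/m³ × 10 m/s² × 44990 m = 1.471×10^9 Pa = 1471 MPa
dunite: 3237 kg/m³ × 10 m/s² × 25290 m = 8.186×10^8 Pa = 818.6 MPa
Total = 1471 + 818.6 = 2289.8 MPa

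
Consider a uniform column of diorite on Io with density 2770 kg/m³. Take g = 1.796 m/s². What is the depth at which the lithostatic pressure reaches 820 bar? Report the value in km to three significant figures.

h = P/(ρg) = 820 bar / (2770 kg/m³ × 1.796 m/s²) = 8.200×10^7 Pa / 4974.9 Pa/m = 16483 m
= 16.483 km

16.5 km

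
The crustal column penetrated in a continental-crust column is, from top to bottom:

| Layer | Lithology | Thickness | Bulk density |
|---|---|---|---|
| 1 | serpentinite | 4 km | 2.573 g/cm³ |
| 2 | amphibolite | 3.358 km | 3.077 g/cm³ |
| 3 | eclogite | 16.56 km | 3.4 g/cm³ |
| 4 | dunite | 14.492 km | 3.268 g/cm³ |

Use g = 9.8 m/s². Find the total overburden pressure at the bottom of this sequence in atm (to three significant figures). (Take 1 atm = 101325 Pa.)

serpentinite: 2573 kg/m³ × 9.8 m/s² × 4000 m = 1.009×10^8 Pa = 995.4 atm
amphibolite: 3077 kg/m³ × 9.8 m/s² × 3358 m = 1.013×10^8 Pa = 999.4 atm
eclogite: 3400 kg/m³ × 9.8 m/s² × 16560 m = 5.518×10^8 Pa = 5446 atm
dunite: 3268 kg/m³ × 9.8 m/s² × 14492 m = 4.641×10^8 Pa = 4581 atm
Total = 995.4 + 999.4 + 5446 + 4581 = 12021 atm

12000 atm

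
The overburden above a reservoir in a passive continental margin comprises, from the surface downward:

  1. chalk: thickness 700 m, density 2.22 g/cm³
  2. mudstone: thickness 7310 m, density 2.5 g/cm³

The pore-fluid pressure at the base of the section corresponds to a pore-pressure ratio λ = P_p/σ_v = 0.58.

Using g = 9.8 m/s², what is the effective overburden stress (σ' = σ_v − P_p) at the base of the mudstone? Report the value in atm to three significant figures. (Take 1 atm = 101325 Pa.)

Overburden (lithostatic) stress σ_v:
chalk: 2220 kg/m³ × 9.8 m/s² × 700 m = 1.523×10^7 Pa = 15.23 MPa
mudstone: 2500 kg/m³ × 9.8 m/s² × 7310 m = 1.791×10^8 Pa = 179.1 MPa
Total = 15.23 + 179.1 = 194.32 MPa
Pore pressure P_p = λ·σ_v = 0.58 × 194.3 MPa = 112.7 MPa
Effective stress σ' = σ_v − P_p = 194.3 − 112.7 = 81.616 MPa = 805.49 atm

805 atm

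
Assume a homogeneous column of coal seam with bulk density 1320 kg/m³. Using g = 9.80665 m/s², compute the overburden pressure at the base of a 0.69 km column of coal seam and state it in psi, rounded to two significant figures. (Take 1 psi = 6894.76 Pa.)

coal seam: 1320 kg/m³ × 9.80665 m/s² × 690 m = 8.932×10^6 Pa = 1295 psi

1300 psi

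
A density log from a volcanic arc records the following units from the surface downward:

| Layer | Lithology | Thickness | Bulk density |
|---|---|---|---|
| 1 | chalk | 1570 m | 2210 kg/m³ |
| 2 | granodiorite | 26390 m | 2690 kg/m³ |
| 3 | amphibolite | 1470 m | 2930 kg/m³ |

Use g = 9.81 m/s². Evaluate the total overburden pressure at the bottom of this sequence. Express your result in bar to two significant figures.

chalk: 2210 kg/m³ × 9.81 m/s² × 1570 m = 3.404×10^7 Pa = 340.4 bar
granodiorite: 2690 kg/m³ × 9.81 m/s² × 26390 m = 6.964×10^8 Pa = 6964 bar
amphibolite: 2930 kg/m³ × 9.81 m/s² × 1470 m = 4.225×10^7 Pa = 422.5 bar
Total = 340.4 + 6964 + 422.5 = 7726.9 bar

7700 bar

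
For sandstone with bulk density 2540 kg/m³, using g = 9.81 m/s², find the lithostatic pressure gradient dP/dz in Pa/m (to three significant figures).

24900 Pa/m

dP/dz = ρg = 2540 kg/m³ × 9.81 m/s² = 24917 Pa/m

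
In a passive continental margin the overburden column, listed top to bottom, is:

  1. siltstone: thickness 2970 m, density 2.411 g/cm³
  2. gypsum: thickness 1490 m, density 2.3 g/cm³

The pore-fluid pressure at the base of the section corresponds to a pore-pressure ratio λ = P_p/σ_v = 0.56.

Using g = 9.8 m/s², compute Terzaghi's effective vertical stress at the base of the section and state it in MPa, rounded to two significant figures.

Overburden (lithostatic) stress σ_v:
siltstone: 2411 kg/m³ × 9.8 m/s² × 2970 m = 7.017×10^7 Pa = 70.17 MPa
gypsum: 2300 kg/m³ × 9.8 m/s² × 1490 m = 3.358×10^7 Pa = 33.58 MPa
Total = 70.17 + 33.58 = 103.76 MPa
Pore pressure P_p = λ·σ_v = 0.56 × 103.8 MPa = 58.11 MPa
Effective stress σ' = σ_v − P_p = 103.8 − 58.11 = 45.654 MPa

46 MPa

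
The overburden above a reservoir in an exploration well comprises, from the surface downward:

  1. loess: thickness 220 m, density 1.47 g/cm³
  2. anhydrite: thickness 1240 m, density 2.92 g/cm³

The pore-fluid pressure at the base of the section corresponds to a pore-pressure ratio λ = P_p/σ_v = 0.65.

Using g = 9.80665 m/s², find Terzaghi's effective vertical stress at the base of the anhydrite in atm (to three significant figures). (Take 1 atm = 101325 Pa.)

Overburden (lithostatic) stress σ_v:
loess: 1470 kg/m³ × 9.80665 m/s² × 220 m = 3.171×10^6 Pa = 3.171 MPa
anhydrite: 2920 kg/m³ × 9.80665 m/s² × 1240 m = 3.551×10^7 Pa = 35.51 MPa
Total = 3.171 + 35.51 = 38.679 MPa
Pore pressure P_p = λ·σ_v = 0.65 × 38.68 MPa = 25.14 MPa
Effective stress σ' = σ_v − P_p = 38.68 − 25.14 = 13.538 MPa = 133.61 atm

134 atm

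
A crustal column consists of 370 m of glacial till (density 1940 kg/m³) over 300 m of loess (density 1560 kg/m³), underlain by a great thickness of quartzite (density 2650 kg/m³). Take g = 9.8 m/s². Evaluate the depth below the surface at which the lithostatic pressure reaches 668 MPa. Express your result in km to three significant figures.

25.9 km

Pressure at base of upper layers: 1940×9.8×370 + 1560×9.8×300 = 1.162×10^7 Pa = 11.62 MPa
Remaining pressure to be supplied by quartzite: 6.680×10^8 − 1.162×10^7 = 6.564×10^8 Pa
Additional depth in quartzite = 6.564×10^8 Pa / (2650 kg/m³ × 9.8 m/s²) = 25275 m
Total depth = 670 m + 25275 m = 25945 m
= 25.945 km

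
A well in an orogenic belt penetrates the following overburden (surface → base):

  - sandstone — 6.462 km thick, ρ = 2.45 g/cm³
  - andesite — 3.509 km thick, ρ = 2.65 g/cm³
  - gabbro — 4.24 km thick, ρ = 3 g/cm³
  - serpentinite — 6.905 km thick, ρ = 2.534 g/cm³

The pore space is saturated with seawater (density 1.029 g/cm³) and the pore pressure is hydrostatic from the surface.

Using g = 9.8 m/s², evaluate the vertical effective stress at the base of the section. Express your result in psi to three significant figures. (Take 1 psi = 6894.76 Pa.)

Overburden (lithostatic) stress σ_v:
sandstone: 2450 kg/m³ × 9.8 m/s² × 6462 m = 1.552×10^8 Pa = 155.2 MPa
andesite: 2650 kg/m³ × 9.8 m/s² × 3509 m = 9.113×10^7 Pa = 91.13 MPa
gabbro: 3000 kg/m³ × 9.8 m/s² × 4240 m = 1.247×10^8 Pa = 124.7 MPa
serpentinite: 2534 kg/m³ × 9.8 m/s² × 6905 m = 1.715×10^8 Pa = 171.5 MPa
Total = 155.2 + 91.13 + 124.7 + 171.5 = 542.41 MPa
Pore pressure P_p = 1029 kg/m³ × 9.8 m/s² × 21116 m = 2.129×10^8 Pa = 212.9 MPa
Effective stress σ' = σ_v − P_p = 542.4 − 212.9 = 329.47 MPa = 47786 psi

47800 psi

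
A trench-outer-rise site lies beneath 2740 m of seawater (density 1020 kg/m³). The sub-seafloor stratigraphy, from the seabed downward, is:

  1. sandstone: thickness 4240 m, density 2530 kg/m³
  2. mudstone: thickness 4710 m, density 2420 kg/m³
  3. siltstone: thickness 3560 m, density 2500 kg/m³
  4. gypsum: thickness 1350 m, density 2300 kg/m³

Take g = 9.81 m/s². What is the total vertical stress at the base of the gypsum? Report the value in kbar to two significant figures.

3.6 kbar

seawater: 1020 kg/m³ × 9.81 m/s² × 2740 m = 2.742×10^7 Pa = 0.2742 kbar
sandstone: 2530 kg/m³ × 9.81 m/s² × 4240 m = 1.052×10^8 Pa = 1.052 kbar
mudstone: 2420 kg/m³ × 9.81 m/s² × 4710 m = 1.118×10^8 Pa = 1.118 kbar
siltstone: 2500 kg/m³ × 9.81 m/s² × 3560 m = 8.731×10^7 Pa = 0.8731 kbar
gypsum: 2300 kg/m³ × 9.81 m/s² × 1350 m = 3.046×10^7 Pa = 0.3046 kbar
Total = 0.2742 + 1.052 + 1.118 + 0.8731 + 0.3046 = 3.6224 kbar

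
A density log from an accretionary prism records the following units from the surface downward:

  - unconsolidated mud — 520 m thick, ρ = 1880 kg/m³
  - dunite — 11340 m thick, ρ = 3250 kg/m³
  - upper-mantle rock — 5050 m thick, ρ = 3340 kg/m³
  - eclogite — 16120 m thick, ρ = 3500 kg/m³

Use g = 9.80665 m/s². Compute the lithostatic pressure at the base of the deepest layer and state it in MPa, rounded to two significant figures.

1100 MPa

unconsolidated mud: 1880 kg/m³ × 9.80665 m/s² × 520 m = 9.587×10^6 Pa = 9.587 MPa
dunite: 3250 kg/m³ × 9.80665 m/s² × 11340 m = 3.614×10^8 Pa = 361.4 MPa
upper-mantle rock: 3340 kg/m³ × 9.80665 m/s² × 5050 m = 1.654×10^8 Pa = 165.4 MPa
eclogite: 3500 kg/m³ × 9.80665 m/s² × 16120 m = 5.533×10^8 Pa = 553.3 MPa
Total = 9.587 + 361.4 + 165.4 + 553.3 = 1089.7 MPa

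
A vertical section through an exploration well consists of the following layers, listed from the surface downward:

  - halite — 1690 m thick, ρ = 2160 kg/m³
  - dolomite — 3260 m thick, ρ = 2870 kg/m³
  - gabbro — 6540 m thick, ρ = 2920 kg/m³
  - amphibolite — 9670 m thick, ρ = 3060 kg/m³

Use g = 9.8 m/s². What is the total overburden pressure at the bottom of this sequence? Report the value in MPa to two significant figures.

600 MPa

halite: 2160 kg/m³ × 9.8 m/s² × 1690 m = 3.577×10^7 Pa = 35.77 MPa
dolomite: 2870 kg/m³ × 9.8 m/s² × 3260 m = 9.169×10^7 Pa = 91.69 MPa
gabbro: 2920 kg/m³ × 9.8 m/s² × 6540 m = 1.871×10^8 Pa = 187.1 MPa
amphibolite: 3060 kg/m³ × 9.8 m/s² × 9670 m = 2.900×10^8 Pa = 290.0 MPa
Total = 35.77 + 91.69 + 187.1 + 290.0 = 604.60 MPa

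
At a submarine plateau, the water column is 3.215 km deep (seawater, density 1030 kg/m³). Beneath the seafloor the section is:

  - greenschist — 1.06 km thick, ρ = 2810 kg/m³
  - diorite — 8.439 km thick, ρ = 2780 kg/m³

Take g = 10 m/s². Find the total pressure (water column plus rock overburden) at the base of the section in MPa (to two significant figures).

300 MPa

seawater: 1030 kg/m³ × 10 m/s² × 3215 m = 3.311×10^7 Pa = 33.11 MPa
greenschist: 2810 kg/m³ × 10 m/s² × 1060 m = 2.979×10^7 Pa = 29.79 MPa
diorite: 2780 kg/m³ × 10 m/s² × 8439 m = 2.346×10^8 Pa = 234.6 MPa
Total = 33.11 + 29.79 + 234.6 = 297.50 MPa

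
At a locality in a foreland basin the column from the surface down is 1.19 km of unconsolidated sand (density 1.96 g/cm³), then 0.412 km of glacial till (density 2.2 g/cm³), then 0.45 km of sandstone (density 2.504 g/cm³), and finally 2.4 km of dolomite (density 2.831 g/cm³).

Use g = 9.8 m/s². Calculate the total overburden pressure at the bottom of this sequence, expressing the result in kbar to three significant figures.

unconsolidated sand: 1960 kg/m³ × 9.8 m/s² × 1190 m = 2.286×10^7 Pa = 0.2286 kbar
glacial till: 2200 kg/m³ × 9.8 m/s² × 412 m = 8.883×10^6 Pa = 0.08883 kbar
sandstone: 2504 kg/m³ × 9.8 m/s² × 450 m = 1.104×10^7 Pa = 0.1104 kbar
dolomite: 2831 kg/m³ × 9.8 m/s² × 2400 m = 6.659×10^7 Pa = 0.6659 kbar
Total = 0.2286 + 0.08883 + 0.1104 + 0.6659 = 1.0937 kbar

1.09 kbar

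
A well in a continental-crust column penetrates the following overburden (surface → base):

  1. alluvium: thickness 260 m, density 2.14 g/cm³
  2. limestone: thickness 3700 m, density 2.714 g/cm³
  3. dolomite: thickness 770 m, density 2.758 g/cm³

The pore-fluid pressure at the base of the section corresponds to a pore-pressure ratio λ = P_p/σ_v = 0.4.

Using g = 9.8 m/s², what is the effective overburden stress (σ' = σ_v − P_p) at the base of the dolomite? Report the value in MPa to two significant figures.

Overburden (lithostatic) stress σ_v:
alluvium: 2140 kg/m³ × 9.8 m/s² × 260 m = 5.453×10^6 Pa = 5.453 MPa
limestone: 2714 kg/m³ × 9.8 m/s² × 3700 m = 9.841×10^7 Pa = 98.41 MPa
dolomite: 2758 kg/m³ × 9.8 m/s² × 770 m = 2.081×10^7 Pa = 20.81 MPa
Total = 5.453 + 98.41 + 20.81 = 124.67 MPa
Pore pressure P_p = λ·σ_v = 0.4 × 124.7 MPa = 49.87 MPa
Effective stress σ' = σ_v − P_p = 124.7 − 49.87 = 74.805 MPa

75 MPa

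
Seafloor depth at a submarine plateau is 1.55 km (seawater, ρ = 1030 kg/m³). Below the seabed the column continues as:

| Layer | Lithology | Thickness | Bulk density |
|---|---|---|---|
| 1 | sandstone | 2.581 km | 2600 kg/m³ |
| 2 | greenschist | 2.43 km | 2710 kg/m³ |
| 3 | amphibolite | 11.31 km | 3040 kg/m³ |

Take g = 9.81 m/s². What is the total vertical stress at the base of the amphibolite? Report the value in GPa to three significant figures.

0.483 GPa

seawater: 1030 kg/m³ × 9.81 m/s² × 1550 m = 1.566×10^7 Pa = 0.01566 GPa
sandstone: 2600 kg/m³ × 9.81 m/s² × 2581 m = 6.583×10^7 Pa = 0.06583 GPa
greenschist: 2710 kg/m³ × 9.81 m/s² × 2430 m = 6.460×10^7 Pa = 0.06460 GPa
amphibolite: 3040 kg/m³ × 9.81 m/s² × 11310 m = 3.373×10^8 Pa = 0.3373 GPa
Total = 0.01566 + 0.06583 + 0.06460 + 0.3373 = 0.48339 GPa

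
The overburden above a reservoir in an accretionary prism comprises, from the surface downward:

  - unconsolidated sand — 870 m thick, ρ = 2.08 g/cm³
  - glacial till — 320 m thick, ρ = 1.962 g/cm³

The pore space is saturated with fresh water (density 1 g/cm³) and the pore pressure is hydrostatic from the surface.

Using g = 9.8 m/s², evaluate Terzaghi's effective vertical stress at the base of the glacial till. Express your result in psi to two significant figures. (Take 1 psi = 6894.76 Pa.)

Overburden (lithostatic) stress σ_v:
unconsolidated sand: 2080 kg/m³ × 9.8 m/s² × 870 m = 1.773×10^7 Pa = 17.73 MPa
glacial till: 1962 kg/m³ × 9.8 m/s² × 320 m = 6.153×10^6 Pa = 6.153 MPa
Total = 17.73 + 6.153 = 23.887 MPa
Pore pressure P_p = 1000 kg/m³ × 9.8 m/s² × 1190 m = 1.166×10^7 Pa = 11.66 MPa
Effective stress σ' = σ_v − P_p = 23.89 − 11.66 = 12.225 MPa = 1773.1 psi

1800 psi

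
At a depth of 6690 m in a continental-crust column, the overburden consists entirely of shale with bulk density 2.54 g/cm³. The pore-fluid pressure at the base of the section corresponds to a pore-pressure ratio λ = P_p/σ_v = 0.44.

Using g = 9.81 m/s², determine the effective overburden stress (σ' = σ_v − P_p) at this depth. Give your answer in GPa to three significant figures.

0.0934 GPa

Overburden (lithostatic) stress σ_v:
shale: 2540 kg/m³ × 9.81 m/s² × 6690 m = 1.667×10^8 Pa = 166.7 MPa
Pore pressure P_p = λ·σ_v = 0.44 × 166.7 MPa = 73.35 MPa
Effective stress σ' = σ_v − P_p = 166.7 − 73.35 = 93.351 MPa = 0.093351 GPa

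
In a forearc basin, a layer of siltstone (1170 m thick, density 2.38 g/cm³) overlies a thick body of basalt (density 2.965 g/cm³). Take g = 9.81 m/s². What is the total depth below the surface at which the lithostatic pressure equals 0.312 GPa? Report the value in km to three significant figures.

11.0 km

Pressure at base of upper layers: 2380×9.81×1170 = 2.732×10^7 Pa = 0.02732 GPa
Remaining pressure to be supplied by basalt: 3.120×10^8 − 2.732×10^7 = 2.847×10^8 Pa
Additional depth in basalt = 2.847×10^8 Pa / (2965 kg/m³ × 9.81 m/s²) = 9787.4 m
Total depth = 1170 m + 9787.4 m = 10957 m
= 10.957 km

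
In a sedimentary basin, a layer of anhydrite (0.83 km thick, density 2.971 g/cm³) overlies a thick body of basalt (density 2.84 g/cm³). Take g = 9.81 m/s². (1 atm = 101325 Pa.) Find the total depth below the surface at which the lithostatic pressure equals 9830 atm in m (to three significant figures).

35700 m

Pressure at base of upper layers: 2971×9.81×830 = 2.419×10^7 Pa = 238.7 atm
Remaining pressure to be supplied by basalt: 9.960×10^8 − 2.419×10^7 = 9.718×10^8 Pa
Additional depth in basalt = 9.718×10^8 Pa / (2840 kg/m³ × 9.81 m/s²) = 34882 m
Total depth = 830 m + 34882 m = 35712 m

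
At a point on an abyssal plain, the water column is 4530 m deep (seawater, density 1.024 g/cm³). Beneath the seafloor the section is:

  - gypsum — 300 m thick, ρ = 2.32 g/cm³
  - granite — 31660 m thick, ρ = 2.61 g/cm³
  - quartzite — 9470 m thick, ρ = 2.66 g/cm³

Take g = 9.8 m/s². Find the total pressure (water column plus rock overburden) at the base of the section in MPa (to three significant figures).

1110 MPa

seawater: 1024 kg/m³ × 9.8 m/s² × 4530 m = 4.546×10^7 Pa = 45.46 MPa
gypsum: 2320 kg/m³ × 9.8 m/s² × 300 m = 6.821×10^6 Pa = 6.821 MPa
granite: 2610 kg/m³ × 9.8 m/s² × 31660 m = 8.098×10^8 Pa = 809.8 MPa
quartzite: 2660 kg/m³ × 9.8 m/s² × 9470 m = 2.469×10^8 Pa = 246.9 MPa
Total = 45.46 + 6.821 + 809.8 + 246.9 = 1108.9 MPa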